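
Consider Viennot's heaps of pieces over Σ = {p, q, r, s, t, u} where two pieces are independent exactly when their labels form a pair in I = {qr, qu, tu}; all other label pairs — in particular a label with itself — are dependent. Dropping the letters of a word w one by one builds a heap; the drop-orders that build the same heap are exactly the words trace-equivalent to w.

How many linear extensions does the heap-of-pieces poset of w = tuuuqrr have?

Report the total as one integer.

drop 0:t onto floor
drop 1:u onto floor
drop 2:u onto {1:u}
drop 3:u onto {2:u}
drop 4:q onto {0:t}
drop 5:r onto {0:t, 3:u}
drop 6:r onto {5:r}
ground layer = {0:t, 1:u}
drop-orders for the pieces not yet dropped (sum over which currently-grounded one goes next):
  1 to go: {4} 1  {6} 1
  2 to go: {4,6} 2  {5,6} 1
  3 to go: {3,5,6} 1  {4,5,6} 3
  4 to go: {0,4,5,6} 3  {2,3,5,6} 1  {3,4,5,6} 4
  5 to go: {0,3,4,5,6} 7  {1,2,3,5,6} 1  {2,3,4,5,6} 5
  if 0:t drops first: 6 orders
  if 1:u drops first: 12 orders
heap linearizations: 18

18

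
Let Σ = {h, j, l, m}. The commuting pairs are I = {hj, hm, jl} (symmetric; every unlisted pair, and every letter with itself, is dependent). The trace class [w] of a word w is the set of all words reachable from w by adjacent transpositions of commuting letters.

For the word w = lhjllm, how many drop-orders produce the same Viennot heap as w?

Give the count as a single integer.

5

#0=l has no predecessor
#1=h depends on [0:l]
#2=j has no predecessor
#3=l depends on [1:h]
#4=l depends on [3:l]
#5=m depends on [2:j, 4:l]
sources: [0:l, 2:j]
N(rest) = Σ N(rest − s) over sources s of rest; N(one piece) = 1:
  size 1 → [5]=1
  size 2 → [2,5]=1  [4,5]=1
  size 3 → [2,4,5]=2  [3,4,5]=1
  size 4 → [1,3,4,5]=1  [2,3,4,5]=3
  first=0(l) contributes 4
  first=2(j) contributes 1
|[w]| = 5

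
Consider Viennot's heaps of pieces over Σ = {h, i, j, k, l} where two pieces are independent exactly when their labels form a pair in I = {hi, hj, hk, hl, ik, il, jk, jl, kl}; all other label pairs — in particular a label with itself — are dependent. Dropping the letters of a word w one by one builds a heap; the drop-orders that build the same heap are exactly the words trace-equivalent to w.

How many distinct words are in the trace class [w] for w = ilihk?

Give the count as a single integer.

60

0(i) covers ∅
1(l) covers ∅
2(i) covers 0:i
3(h) covers ∅
4(k) covers ∅
floor of heap: 0:i, 1:l, 3:h, 4:k
completions by unplaced set U, small U first (add the entries for U minus each lowest piece of U):
  |U|=1: {1}:1  {2}:1  {3}:1  {4}:1
  |U|=2: {0,2}:1  {1,2}:2  {1,3}:2  {1,4}:2  {2,3}:2  {2,4}:2  {3,4}:2
  |U|=3: {0,1,2}:3  {0,2,3}:3  {0,2,4}:3  {1,2,3}:6  {1,2,4}:6  {1,3,4}:6  {2,3,4}:6
  start at 0(i): 24
  start at 1(l): 12
  start at 3(h): 12
  start at 4(k): 12
sum over floor = 60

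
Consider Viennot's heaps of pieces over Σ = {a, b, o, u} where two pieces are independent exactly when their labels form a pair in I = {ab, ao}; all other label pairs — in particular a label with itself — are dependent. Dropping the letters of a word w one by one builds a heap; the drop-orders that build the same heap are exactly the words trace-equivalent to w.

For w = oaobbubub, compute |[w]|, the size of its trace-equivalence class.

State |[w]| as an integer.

0(o) covers ∅
1(a) covers ∅
2(o) covers 0:o
3(b) covers 2:o
4(b) covers 3:b
5(u) covers 1:a, 4:b
6(b) covers 5:u
7(u) covers 6:b
8(b) covers 7:u
floor of heap: 0:o, 1:a
completions by unplaced set U, small U first (add the entries for U minus each lowest piece of U):
  |U|=1: {8}:1
  |U|=2: {7,8}:1
  |U|=3: {6,7,8}:1
  |U|=4: {5,6,7,8}:1
  |U|=5: {1,5,6,7,8}:1  {4,5,6,7,8}:1
  |U|=6: {1,4,5,6,7,8}:2  {3,4,5,6,7,8}:1
  |U|=7: {1,3,4,5,6,7,8}:3  {2,3,4,5,6,7,8}:1
  start at 0(o): 4
  start at 1(a): 1
sum over floor = 5

5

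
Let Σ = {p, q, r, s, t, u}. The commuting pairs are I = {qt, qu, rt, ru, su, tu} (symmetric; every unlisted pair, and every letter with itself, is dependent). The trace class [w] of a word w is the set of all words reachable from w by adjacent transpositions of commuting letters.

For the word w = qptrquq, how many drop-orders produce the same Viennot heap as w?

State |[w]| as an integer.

20

drop 0:q onto floor
drop 1:p onto {0:q}
drop 2:t onto {1:p}
drop 3:r onto {1:p}
drop 4:q onto {3:r}
drop 5:u onto {1:p}
drop 6:q onto {4:q}
ground layer = {0:q}
drop-orders for the pieces not yet dropped (sum over which currently-grounded one goes next):
  1 to go: {2} 1  {5} 1  {6} 1
  2 to go: {2,5} 2  {2,6} 2  {4,6} 1  {5,6} 2
  3 to go: {2,4,6} 3  {2,5,6} 6  {3,4,6} 1  {4,5,6} 3
  4 to go: {2,3,4,6} 4  {2,4,5,6} 12  {3,4,5,6} 4
  5 to go: {2,3,4,5,6} 20
  if 0:q drops first: 20 orders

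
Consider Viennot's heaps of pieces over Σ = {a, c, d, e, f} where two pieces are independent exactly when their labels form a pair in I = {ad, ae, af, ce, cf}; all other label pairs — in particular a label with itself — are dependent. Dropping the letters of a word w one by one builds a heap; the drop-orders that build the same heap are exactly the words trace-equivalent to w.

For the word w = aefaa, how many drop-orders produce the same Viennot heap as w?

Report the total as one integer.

10

0(a) covers ∅
1(e) covers ∅
2(f) covers 1:e
3(a) covers 0:a
4(a) covers 3:a
floor of heap: 0:a, 1:e
completions by unplaced set U, small U first (add the entries for U minus each lowest piece of U):
  |U|=1: {2}:1  {4}:1
  |U|=2: {1,2}:1  {2,4}:2  {3,4}:1
  |U|=3: {0,3,4}:1  {1,2,4}:3  {2,3,4}:3
  start at 0(a): 6
  start at 1(e): 4
sum over floor = 10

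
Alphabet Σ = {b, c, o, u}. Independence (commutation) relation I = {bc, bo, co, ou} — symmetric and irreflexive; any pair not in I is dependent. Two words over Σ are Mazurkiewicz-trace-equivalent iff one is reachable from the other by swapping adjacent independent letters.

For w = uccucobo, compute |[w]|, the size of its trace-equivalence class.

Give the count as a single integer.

56

0(u) covers ∅
1(c) covers 0:u
2(c) covers 1:c
3(u) covers 2:c
4(c) covers 3:u
5(o) covers ∅
6(b) covers 3:u
7(o) covers 5:o
floor of heap: 0:u, 5:o
completions by unplaced set U, small U first (add the entries for U minus each lowest piece of U):
  |U|=1: {4}:1  {6}:1  {7}:1
  |U|=2: {4,6}:2  {4,7}:2  {5,7}:1  {6,7}:2
  |U|=3: {3,4,6}:2  {4,5,7}:3  {4,6,7}:6  {5,6,7}:3
  |U|=4: {2,3,4,6}:2  {3,4,6,7}:8  {4,5,6,7}:12
  |U|=5: {1,2,3,4,6}:2  {2,3,4,6,7}:10  {3,4,5,6,7}:20
  |U|=6: {0,1,2,3,4,6}:2  {1,2,3,4,6,7}:12  {2,3,4,5,6,7}:30
  start at 0(u): 42
  start at 5(o): 14
sum over floor = 56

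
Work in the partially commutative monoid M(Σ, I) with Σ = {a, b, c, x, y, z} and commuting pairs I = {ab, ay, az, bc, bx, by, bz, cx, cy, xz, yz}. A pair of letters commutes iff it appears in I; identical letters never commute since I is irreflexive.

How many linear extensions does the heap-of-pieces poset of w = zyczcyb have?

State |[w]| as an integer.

105

0(z) covers ∅
1(y) covers ∅
2(c) covers 0:z
3(z) covers 2:c
4(c) covers 3:z
5(y) covers 1:y
6(b) covers ∅
floor of heap: 0:z, 1:y, 6:b
completions by unplaced set U, small U first (add the entries for U minus each lowest piece of U):
  |U|=1: {4}:1  {5}:1  {6}:1
  |U|=2: {1,5}:1  {3,4}:1  {4,5}:2  {4,6}:2  {5,6}:2
  |U|=3: {1,4,5}:3  {1,5,6}:3  {2,3,4}:1  {3,4,5}:3  {3,4,6}:3  {4,5,6}:6
  |U|=4: {0,2,3,4}:1  {1,3,4,5}:6  {1,4,5,6}:12  {2,3,4,5}:4  {2,3,4,6}:4  {3,4,5,6}:12
  |U|=5: {0,2,3,4,5}:5  {0,2,3,4,6}:5  {1,2,3,4,5}:10  {1,3,4,5,6}:30  {2,3,4,5,6}:20
  start at 0(z): 60
  start at 1(y): 30
  start at 6(b): 15
sum over floor = 105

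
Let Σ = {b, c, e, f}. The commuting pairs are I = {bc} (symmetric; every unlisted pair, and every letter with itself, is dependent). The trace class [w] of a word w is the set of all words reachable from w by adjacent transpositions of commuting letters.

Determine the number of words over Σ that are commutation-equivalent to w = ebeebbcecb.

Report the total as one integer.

6

piece 0:e — minimal
piece 1:b rests on {0:e}
piece 2:e rests on {1:b}
piece 3:e rests on {2:e}
piece 4:b rests on {3:e}
piece 5:b rests on {4:b}
piece 6:c rests on {3:e}
piece 7:e rests on {5:b, 6:c}
piece 8:c rests on {7:e}
piece 9:b rests on {7:e}
minimal pieces: {0:e}
ways to finish when only these pieces remain (= sum over removing one remaining piece with nothing left below it):
  1 left: {8}→1  {9}→1
  2 left: {8,9}→2
  3 left: {7,8,9}→2
  4 left: {5,7,8,9}→2  {6,7,8,9}→2
  5 left: {4,5,7,8,9}→2  {5,6,7,8,9}→4
  6 left: {4,5,6,7,8,9}→6
  7 left: {3,4,5,6,7,8,9}→6
  8 left: {2,3,4,5,6,7,8,9}→6
  placing 0:e first → 6 extensions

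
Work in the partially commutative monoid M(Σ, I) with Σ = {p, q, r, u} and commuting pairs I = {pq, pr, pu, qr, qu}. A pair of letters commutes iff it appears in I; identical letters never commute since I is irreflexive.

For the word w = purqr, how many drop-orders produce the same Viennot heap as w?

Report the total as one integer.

#0=p has no predecessor
#1=u has no predecessor
#2=r depends on [1:u]
#3=q has no predecessor
#4=r depends on [2:r]
sources: [0:p, 1:u, 3:q]
N(rest) = Σ N(rest − s) over sources s of rest; N(one piece) = 1:
  size 1 → [0]=1  [3]=1  [4]=1
  size 2 → [0,3]=2  [0,4]=2  [2,4]=1  [3,4]=2
  size 3 → [0,2,4]=3  [0,3,4]=6  [1,2,4]=1  [2,3,4]=3
  first=0(p) contributes 4
  first=1(u) contributes 12
  first=3(q) contributes 4
|[w]| = 20

20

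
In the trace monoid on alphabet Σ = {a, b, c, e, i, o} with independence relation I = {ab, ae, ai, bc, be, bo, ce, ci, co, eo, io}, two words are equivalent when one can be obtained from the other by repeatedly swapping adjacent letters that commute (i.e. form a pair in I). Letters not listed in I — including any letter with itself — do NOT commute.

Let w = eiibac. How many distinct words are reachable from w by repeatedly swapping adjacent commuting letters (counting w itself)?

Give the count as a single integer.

15

#0=e has no predecessor
#1=i depends on [0:e]
#2=i depends on [1:i]
#3=b depends on [2:i]
#4=a has no predecessor
#5=c depends on [4:a]
sources: [0:e, 4:a]
N(rest) = Σ N(rest − s) over sources s of rest; N(one piece) = 1:
  size 1 → [3]=1  [5]=1
  size 2 → [2,3]=1  [3,5]=2  [4,5]=1
  size 3 → [1,2,3]=1  [2,3,5]=3  [3,4,5]=3
  size 4 → [0,1,2,3]=1  [1,2,3,5]=4  [2,3,4,5]=6
  first=0(e) contributes 10
  first=4(a) contributes 5
|[w]| = 15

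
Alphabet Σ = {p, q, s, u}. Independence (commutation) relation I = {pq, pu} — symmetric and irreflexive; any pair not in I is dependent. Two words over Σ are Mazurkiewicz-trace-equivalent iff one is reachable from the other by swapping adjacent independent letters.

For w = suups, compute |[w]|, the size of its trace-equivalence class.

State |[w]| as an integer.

3

0(s) covers ∅
1(u) covers 0:s
2(u) covers 1:u
3(p) covers 0:s
4(s) covers 2:u, 3:p
floor of heap: 0:s
completions by unplaced set U, small U first (add the entries for U minus each lowest piece of U):
  |U|=1: {4}:1
  |U|=2: {2,4}:1  {3,4}:1
  |U|=3: {1,2,4}:1  {2,3,4}:2
  start at 0(s): 3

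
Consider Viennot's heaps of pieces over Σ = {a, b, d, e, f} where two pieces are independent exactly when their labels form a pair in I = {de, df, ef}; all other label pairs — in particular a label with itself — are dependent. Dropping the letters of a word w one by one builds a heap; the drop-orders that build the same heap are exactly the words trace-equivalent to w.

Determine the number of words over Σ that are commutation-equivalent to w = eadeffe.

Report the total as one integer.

30

piece 0:e — minimal
piece 1:a rests on {0:e}
piece 2:d rests on {1:a}
piece 3:e rests on {1:a}
piece 4:f rests on {1:a}
piece 5:f rests on {4:f}
piece 6:e rests on {3:e}
minimal pieces: {0:e}
ways to finish when only these pieces remain (= sum over removing one remaining piece with nothing left below it):
  1 left: {2}→1  {5}→1  {6}→1
  2 left: {2,5}→2  {2,6}→2  {3,6}→1  {4,5}→1  {5,6}→2
  3 left: {2,3,6}→3  {2,4,5}→3  {2,5,6}→6  {3,5,6}→3  {4,5,6}→3
  4 left: {2,3,5,6}→12  {2,4,5,6}→12  {3,4,5,6}→6
  5 left: {2,3,4,5,6}→30
  placing 0:e first → 30 extensions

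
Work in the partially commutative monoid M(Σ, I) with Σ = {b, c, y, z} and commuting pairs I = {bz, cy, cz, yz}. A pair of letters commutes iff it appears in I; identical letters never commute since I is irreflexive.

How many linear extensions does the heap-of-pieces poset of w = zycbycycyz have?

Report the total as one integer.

#0=z has no predecessor
#1=y has no predecessor
#2=c has no predecessor
#3=b depends on [1:y, 2:c]
#4=y depends on [3:b]
#5=c depends on [3:b]
#6=y depends on [4:y]
#7=c depends on [5:c]
#8=y depends on [6:y]
#9=z depends on [0:z]
sources: [0:z, 1:y, 2:c]
N(rest) = Σ N(rest − s) over sources s of rest; N(one piece) = 1:
  size 1 → [7]=1  [8]=1  [9]=1
  size 2 → [0,9]=1  [5,7]=1  [6,8]=1  [7,8]=2  [7,9]=2  [8,9]=2
  size 3 → [0,7,9]=3  [0,8,9]=3  [4,6,8]=1  [5,7,8]=3  [5,7,9]=3  [6,7,8]=3  [6,8,9]=3  [7,8,9]=6
  size 4 → [0,5,7,9]=6  [0,6,8,9]=6  [0,7,8,9]=12  [4,6,7,8]=4  [4,6,8,9]=4  [5,6,7,8]=6  [5,7,8,9]=12  [6,7,8,9]=12
  size 5 → [0,4,6,8,9]=10  [0,5,7,8,9]=30  [0,6,7,8,9]=30  [4,5,6,7,8]=10  [4,6,7,8,9]=20  [5,6,7,8,9]=30
  size 6 → [0,4,6,7,8,9]=60  [0,5,6,7,8,9]=90  [3,4,5,6,7,8]=10  [4,5,6,7,8,9]=60
  size 7 → [0,4,5,6,7,8,9]=210  [1,3,4,5,6,7,8]=10  [2,3,4,5,6,7,8]=10  [3,4,5,6,7,8,9]=70
  size 8 → [0,3,4,5,6,7,8,9]=280  [1,2,3,4,5,6,7,8]=20  [1,3,4,5,6,7,8,9]=80  [2,3,4,5,6,7,8,9]=80
  first=0(z) contributes 180
  first=1(y) contributes 360
  first=2(c) contributes 360
|[w]| = 900

900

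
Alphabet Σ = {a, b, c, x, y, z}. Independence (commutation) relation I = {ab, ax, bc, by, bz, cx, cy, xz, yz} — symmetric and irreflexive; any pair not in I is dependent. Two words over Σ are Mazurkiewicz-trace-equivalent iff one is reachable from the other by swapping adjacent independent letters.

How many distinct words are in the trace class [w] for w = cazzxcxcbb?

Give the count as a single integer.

piece 0:c — minimal
piece 1:a rests on {0:c}
piece 2:z rests on {1:a}
piece 3:z rests on {2:z}
piece 4:x — minimal
piece 5:c rests on {3:z}
piece 6:x rests on {4:x}
piece 7:c rests on {5:c}
piece 8:b rests on {6:x}
piece 9:b rests on {8:b}
minimal pieces: {0:c, 4:x}
ways to finish when only these pieces remain (= sum over removing one remaining piece with nothing left below it):
  1 left: {7}→1  {9}→1
  2 left: {5,7}→1  {7,9}→2  {8,9}→1
  3 left: {3,5,7}→1  {5,7,9}→3  {6,8,9}→1  {7,8,9}→3
  4 left: {2,3,5,7}→1  {3,5,7,9}→4  {4,6,8,9}→1  {5,7,8,9}→6  {6,7,8,9}→4
  5 left: {1,2,3,5,7}→1  {2,3,5,7,9}→5  {3,5,7,8,9}→10  {4,6,7,8,9}→5  {5,6,7,8,9}→10
  6 left: {0,1,2,3,5,7}→1  {1,2,3,5,7,9}→6  {2,3,5,7,8,9}→15  {3,5,6,7,8,9}→20  {4,5,6,7,8,9}→15
  7 left: {0,1,2,3,5,7,9}→7  {1,2,3,5,7,8,9}→21  {2,3,5,6,7,8,9}→35  {3,4,5,6,7,8,9}→35
  8 left: {0,1,2,3,5,7,8,9}→28  {1,2,3,5,6,7,8,9}→56  {2,3,4,5,6,7,8,9}→70
  placing 0:c first → 126 extensions
  placing 4:x first → 84 extensions
total linear extensions = 210

210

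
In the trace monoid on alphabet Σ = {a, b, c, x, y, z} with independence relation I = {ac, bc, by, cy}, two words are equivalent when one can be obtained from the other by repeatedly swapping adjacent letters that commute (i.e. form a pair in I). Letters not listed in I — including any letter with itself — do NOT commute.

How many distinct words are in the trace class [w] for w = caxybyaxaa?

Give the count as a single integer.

6

drop 0:c onto floor
drop 1:a onto floor
drop 2:x onto {0:c, 1:a}
drop 3:y onto {2:x}
drop 4:b onto {2:x}
drop 5:y onto {3:y}
drop 6:a onto {4:b, 5:y}
drop 7:x onto {6:a}
drop 8:a onto {7:x}
drop 9:a onto {8:a}
ground layer = {0:c, 1:a}
drop-orders for the pieces not yet dropped (sum over which currently-grounded one goes next):
  1 to go: {9} 1
  2 to go: {8,9} 1
  3 to go: {7,8,9} 1
  4 to go: {6,7,8,9} 1
  5 to go: {4,6,7,8,9} 1  {5,6,7,8,9} 1
  6 to go: {3,5,6,7,8,9} 1  {4,5,6,7,8,9} 2
  7 to go: {3,4,5,6,7,8,9} 3
  8 to go: {2,3,4,5,6,7,8,9} 3
  if 0:c drops first: 3 orders
  if 1:a drops first: 3 orders
heap linearizations: 6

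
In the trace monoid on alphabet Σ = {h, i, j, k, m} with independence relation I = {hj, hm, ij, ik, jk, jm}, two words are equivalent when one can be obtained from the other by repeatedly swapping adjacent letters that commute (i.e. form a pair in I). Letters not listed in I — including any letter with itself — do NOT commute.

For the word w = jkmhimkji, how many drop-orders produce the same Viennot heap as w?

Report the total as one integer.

0(j) covers ∅
1(k) covers ∅
2(m) covers 1:k
3(h) covers 1:k
4(i) covers 2:m, 3:h
5(m) covers 4:i
6(k) covers 5:m
7(j) covers 0:j
8(i) covers 5:m
floor of heap: 0:j, 1:k
completions by unplaced set U, small U first (add the entries for U minus each lowest piece of U):
  |U|=1: {6}:1  {7}:1  {8}:1
  |U|=2: {0,7}:1  {6,7}:2  {6,8}:2  {7,8}:2
  |U|=3: {0,6,7}:3  {0,7,8}:3  {5,6,8}:2  {6,7,8}:6
  |U|=4: {0,6,7,8}:12  {4,5,6,8}:2  {5,6,7,8}:8
  |U|=5: {0,5,6,7,8}:20  {2,4,5,6,8}:2  {3,4,5,6,8}:2  {4,5,6,7,8}:10
  |U|=6: {0,4,5,6,7,8}:30  {2,3,4,5,6,8}:4  {2,4,5,6,7,8}:12  {3,4,5,6,7,8}:12
  |U|=7: {0,2,4,5,6,7,8}:42  {0,3,4,5,6,7,8}:42  {1,2,3,4,5,6,8}:4  {2,3,4,5,6,7,8}:28
  start at 0(j): 32
  start at 1(k): 112
sum over floor = 144

144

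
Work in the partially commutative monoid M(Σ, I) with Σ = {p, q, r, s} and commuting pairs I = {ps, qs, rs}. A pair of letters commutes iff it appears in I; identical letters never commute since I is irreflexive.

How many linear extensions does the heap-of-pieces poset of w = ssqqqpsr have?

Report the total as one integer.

56

#0=s has no predecessor
#1=s depends on [0:s]
#2=q has no predecessor
#3=q depends on [2:q]
#4=q depends on [3:q]
#5=p depends on [4:q]
#6=s depends on [1:s]
#7=r depends on [5:p]
sources: [0:s, 2:q]
N(rest) = Σ N(rest − s) over sources s of rest; N(one piece) = 1:
  size 1 → [6]=1  [7]=1
  size 2 → [1,6]=1  [5,7]=1  [6,7]=2
  size 3 → [0,1,6]=1  [1,6,7]=3  [4,5,7]=1  [5,6,7]=3
  size 4 → [0,1,6,7]=4  [1,5,6,7]=6  [3,4,5,7]=1  [4,5,6,7]=4
  size 5 → [0,1,5,6,7]=10  [1,4,5,6,7]=10  [2,3,4,5,7]=1  [3,4,5,6,7]=5
  size 6 → [0,1,4,5,6,7]=20  [1,3,4,5,6,7]=15  [2,3,4,5,6,7]=6
  first=0(s) contributes 21
  first=2(q) contributes 35
|[w]| = 56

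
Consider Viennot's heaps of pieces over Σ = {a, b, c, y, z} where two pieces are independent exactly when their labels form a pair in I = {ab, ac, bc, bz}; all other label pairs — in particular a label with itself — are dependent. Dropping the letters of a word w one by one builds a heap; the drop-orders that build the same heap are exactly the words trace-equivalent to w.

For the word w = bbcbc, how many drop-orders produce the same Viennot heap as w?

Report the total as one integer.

piece 0:b — minimal
piece 1:b rests on {0:b}
piece 2:c — minimal
piece 3:b rests on {1:b}
piece 4:c rests on {2:c}
minimal pieces: {0:b, 2:c}
ways to finish when only these pieces remain (= sum over removing one remaining piece with nothing left below it):
  1 left: {3}→1  {4}→1
  2 left: {1,3}→1  {2,4}→1  {3,4}→2
  3 left: {0,1,3}→1  {1,3,4}→3  {2,3,4}→3
  placing 0:b first → 6 extensions
  placing 2:c first → 4 extensions
total linear extensions = 10

10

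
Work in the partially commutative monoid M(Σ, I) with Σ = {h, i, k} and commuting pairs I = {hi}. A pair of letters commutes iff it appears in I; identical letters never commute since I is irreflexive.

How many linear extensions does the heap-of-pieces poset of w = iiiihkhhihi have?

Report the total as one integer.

#0=i has no predecessor
#1=i depends on [0:i]
#2=i depends on [1:i]
#3=i depends on [2:i]
#4=h has no predecessor
#5=k depends on [3:i, 4:h]
#6=h depends on [5:k]
#7=h depends on [6:h]
#8=i depends on [5:k]
#9=h depends on [7:h]
#10=i depends on [8:i]
sources: [0:i, 4:h]
N(rest) = Σ N(rest − s) over sources s of rest; N(one piece) = 1:
  size 1 → [9]=1  [10]=1
  size 2 → [7,9]=1  [8,10]=1  [9,10]=2
  size 3 → [6,7,9]=1  [7,9,10]=3  [8,9,10]=3
  size 4 → [6,7,9,10]=4  [7,8,9,10]=6
  size 5 → [6,7,8,9,10]=10
  size 6 → [5,6,7,8,9,10]=10
  size 7 → [3,5,6,7,8,9,10]=10  [4,5,6,7,8,9,10]=10
  size 8 → [2,3,5,6,7,8,9,10]=10  [3,4,5,6,7,8,9,10]=20
  size 9 → [1,2,3,5,6,7,8,9,10]=10  [2,3,4,5,6,7,8,9,10]=30
  first=0(i) contributes 40
  first=4(h) contributes 10
|[w]| = 50

50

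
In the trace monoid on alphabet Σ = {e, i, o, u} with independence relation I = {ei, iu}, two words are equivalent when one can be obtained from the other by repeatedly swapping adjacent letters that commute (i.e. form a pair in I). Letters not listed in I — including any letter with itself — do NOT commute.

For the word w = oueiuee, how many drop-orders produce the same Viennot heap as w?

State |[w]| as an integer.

6

#0=o has no predecessor
#1=u depends on [0:o]
#2=e depends on [1:u]
#3=i depends on [0:o]
#4=u depends on [2:e]
#5=e depends on [4:u]
#6=e depends on [5:e]
sources: [0:o]
N(rest) = Σ N(rest − s) over sources s of rest; N(one piece) = 1:
  size 1 → [3]=1  [6]=1
  size 2 → [3,6]=2  [5,6]=1
  size 3 → [3,5,6]=3  [4,5,6]=1
  size 4 → [2,4,5,6]=1  [3,4,5,6]=4
  size 5 → [1,2,4,5,6]=1  [2,3,4,5,6]=5
  first=0(o) contributes 6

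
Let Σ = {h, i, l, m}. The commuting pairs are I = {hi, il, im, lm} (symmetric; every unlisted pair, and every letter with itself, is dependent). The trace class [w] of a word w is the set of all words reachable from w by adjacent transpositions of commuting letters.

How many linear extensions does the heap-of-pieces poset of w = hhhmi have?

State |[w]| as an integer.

5

piece 0:h — minimal
piece 1:h rests on {0:h}
piece 2:h rests on {1:h}
piece 3:m rests on {2:h}
piece 4:i — minimal
minimal pieces: {0:h, 4:i}
ways to finish when only these pieces remain (= sum over removing one remaining piece with nothing left below it):
  1 left: {3}→1  {4}→1
  2 left: {2,3}→1  {3,4}→2
  3 left: {1,2,3}→1  {2,3,4}→3
  placing 0:h first → 4 extensions
  placing 4:i first → 1 extensions
total linear extensions = 5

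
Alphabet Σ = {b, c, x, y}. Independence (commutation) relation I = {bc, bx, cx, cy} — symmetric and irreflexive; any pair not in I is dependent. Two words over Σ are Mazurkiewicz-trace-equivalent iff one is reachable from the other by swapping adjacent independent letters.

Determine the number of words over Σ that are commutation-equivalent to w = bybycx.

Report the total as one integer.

drop 0:b onto floor
drop 1:y onto {0:b}
drop 2:b onto {1:y}
drop 3:y onto {2:b}
drop 4:c onto floor
drop 5:x onto {3:y}
ground layer = {0:b, 4:c}
drop-orders for the pieces not yet dropped (sum over which currently-grounded one goes next):
  1 to go: {4} 1  {5} 1
  2 to go: {3,5} 1  {4,5} 2
  3 to go: {2,3,5} 1  {3,4,5} 3
  4 to go: {1,2,3,5} 1  {2,3,4,5} 4
  if 0:b drops first: 5 orders
  if 4:c drops first: 1 orders
heap linearizations: 6

6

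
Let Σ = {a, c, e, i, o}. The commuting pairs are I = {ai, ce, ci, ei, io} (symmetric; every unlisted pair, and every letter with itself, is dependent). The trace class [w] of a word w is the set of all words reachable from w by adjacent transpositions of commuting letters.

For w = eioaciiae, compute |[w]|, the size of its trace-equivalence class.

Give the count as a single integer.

0(e) covers ∅
1(i) covers ∅
2(o) covers 0:e
3(a) covers 2:o
4(c) covers 3:a
5(i) covers 1:i
6(i) covers 5:i
7(a) covers 4:c
8(e) covers 7:a
floor of heap: 0:e, 1:i
completions by unplaced set U, small U first (add the entries for U minus each lowest piece of U):
  |U|=1: {6}:1  {8}:1
  |U|=2: {5,6}:1  {6,8}:2  {7,8}:1
  |U|=3: {1,5,6}:1  {4,7,8}:1  {5,6,8}:3  {6,7,8}:3
  |U|=4: {1,5,6,8}:4  {3,4,7,8}:1  {4,6,7,8}:4  {5,6,7,8}:6
  |U|=5: {1,5,6,7,8}:10  {2,3,4,7,8}:1  {3,4,6,7,8}:5  {4,5,6,7,8}:10
  |U|=6: {0,2,3,4,7,8}:1  {1,4,5,6,7,8}:20  {2,3,4,6,7,8}:6  {3,4,5,6,7,8}:15
  |U|=7: {0,2,3,4,6,7,8}:7  {1,3,4,5,6,7,8}:35  {2,3,4,5,6,7,8}:21
  start at 0(e): 56
  start at 1(i): 28
sum over floor = 84

84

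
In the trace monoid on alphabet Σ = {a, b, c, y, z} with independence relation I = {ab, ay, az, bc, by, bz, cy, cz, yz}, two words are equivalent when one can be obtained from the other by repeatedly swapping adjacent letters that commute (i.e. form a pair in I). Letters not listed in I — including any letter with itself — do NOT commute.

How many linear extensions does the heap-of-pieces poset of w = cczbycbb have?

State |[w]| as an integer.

drop 0:c onto floor
drop 1:c onto {0:c}
drop 2:z onto floor
drop 3:b onto floor
drop 4:y onto floor
drop 5:c onto {1:c}
drop 6:b onto {3:b}
drop 7:b onto {6:b}
ground layer = {0:c, 2:z, 3:b, 4:y}
drop-orders for the pieces not yet dropped (sum over which currently-grounded one goes next):
  1 to go: {2} 1  {4} 1  {5} 1  {7} 1
  2 to go: {1,5} 1  {2,4} 2  {2,5} 2  {2,7} 2  {4,5} 2  {4,7} 2  {5,7} 2  {6,7} 1
  3 to go: {0,1,5} 1  {1,2,5} 3  {1,4,5} 3  {1,5,7} 3  {2,4,5} 6  {2,4,7} 6  {2,5,7} 6  {2,6,7} 3  {3,6,7} 1  {4,5,7} 6  {4,6,7} 3  {5,6,7} 3
  4 to go: {0,1,2,5} 4  {0,1,4,5} 4  {0,1,5,7} 4  {1,2,4,5} 12  {1,2,5,7} 12  {1,4,5,7} 12  {1,5,6,7} 6  {2,3,6,7} 4  {2,4,5,7} 24  {2,4,6,7} 12  {2,5,6,7} 12  {3,4,6,7} 4  {3,5,6,7} 4  {4,5,6,7} 12
  5 to go: {0,1,2,4,5} 20  {0,1,2,5,7} 20  {0,1,4,5,7} 20  {0,1,5,6,7} 10  {1,2,4,5,7} 60  {1,2,5,6,7} 30  {1,3,5,6,7} 10  {1,4,5,6,7} 30  {2,3,4,6,7} 20  {2,3,5,6,7} 20  {2,4,5,6,7} 60  {3,4,5,6,7} 20
  6 to go: {0,1,2,4,5,7} 120  {0,1,2,5,6,7} 60  {0,1,3,5,6,7} 20  {0,1,4,5,6,7} 60  {1,2,3,5,6,7} 60  {1,2,4,5,6,7} 180  {1,3,4,5,6,7} 60  {2,3,4,5,6,7} 120
  if 0:c drops first: 420 orders
  if 2:z drops first: 140 orders
  if 3:b drops first: 420 orders
  if 4:y drops first: 140 orders
heap linearizations: 1120

1120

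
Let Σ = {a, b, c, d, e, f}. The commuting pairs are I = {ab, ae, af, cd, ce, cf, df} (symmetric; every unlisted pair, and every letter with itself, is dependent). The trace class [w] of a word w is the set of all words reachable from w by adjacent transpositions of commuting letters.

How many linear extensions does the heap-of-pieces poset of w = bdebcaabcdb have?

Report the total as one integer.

6

piece 0:b — minimal
piece 1:d rests on {0:b}
piece 2:e rests on {1:d}
piece 3:b rests on {2:e}
piece 4:c rests on {3:b}
piece 5:a rests on {4:c}
piece 6:a rests on {5:a}
piece 7:b rests on {4:c}
piece 8:c rests on {6:a, 7:b}
piece 9:d rests on {6:a, 7:b}
piece 10:b rests on {8:c, 9:d}
minimal pieces: {0:b}
ways to finish when only these pieces remain (= sum over removing one remaining piece with nothing left below it):
  1 left: {10}→1
  2 left: {8,10}→1  {9,10}→1
  3 left: {8,9,10}→2
  4 left: {6,8,9,10}→2  {7,8,9,10}→2
  5 left: {5,6,8,9,10}→2  {6,7,8,9,10}→4
  6 left: {5,6,7,8,9,10}→6
  7 left: {4,5,6,7,8,9,10}→6
  8 left: {3,4,5,6,7,8,9,10}→6
  9 left: {2,3,4,5,6,7,8,9,10}→6
  placing 0:b first → 6 extensions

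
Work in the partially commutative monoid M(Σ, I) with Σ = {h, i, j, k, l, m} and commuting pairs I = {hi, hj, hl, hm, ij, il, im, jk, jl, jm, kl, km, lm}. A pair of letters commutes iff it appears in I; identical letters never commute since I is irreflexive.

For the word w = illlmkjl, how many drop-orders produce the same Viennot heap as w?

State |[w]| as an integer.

drop 0:i onto floor
drop 1:l onto floor
drop 2:l onto {1:l}
drop 3:l onto {2:l}
drop 4:m onto floor
drop 5:k onto {0:i}
drop 6:j onto floor
drop 7:l onto {3:l}
ground layer = {0:i, 1:l, 4:m, 6:j}
drop-orders for the pieces not yet dropped (sum over which currently-grounded one goes next):
  1 to go: {4} 1  {5} 1  {6} 1  {7} 1
  2 to go: {0,5} 1  {3,7} 1  {4,5} 2  {4,6} 2  {4,7} 2  {5,6} 2  {5,7} 2  {6,7} 2
  3 to go: {0,4,5} 3  {0,5,6} 3  {0,5,7} 3  {2,3,7} 1  {3,4,7} 3  {3,5,7} 3  {3,6,7} 3  {4,5,6} 6  {4,5,7} 6  {4,6,7} 6  {5,6,7} 6
  4 to go: {0,3,5,7} 6  {0,4,5,6} 12  {0,4,5,7} 12  {0,5,6,7} 12  {1,2,3,7} 1  {2,3,4,7} 4  {2,3,5,7} 4  {2,3,6,7} 4  {3,4,5,7} 12  {3,4,6,7} 12  {3,5,6,7} 12  {4,5,6,7} 24
  5 to go: {0,2,3,5,7} 10  {0,3,4,5,7} 30  {0,3,5,6,7} 30  {0,4,5,6,7} 60  {1,2,3,4,7} 5  {1,2,3,5,7} 5  {1,2,3,6,7} 5  {2,3,4,5,7} 20  {2,3,4,6,7} 20  {2,3,5,6,7} 20  {3,4,5,6,7} 60
  6 to go: {0,1,2,3,5,7} 15  {0,2,3,4,5,7} 60  {0,2,3,5,6,7} 60  {0,3,4,5,6,7} 180  {1,2,3,4,5,7} 30  {1,2,3,4,6,7} 30  {1,2,3,5,6,7} 30  {2,3,4,5,6,7} 120
  if 0:i drops first: 210 orders
  if 1:l drops first: 420 orders
  if 4:m drops first: 105 orders
  if 6:j drops first: 105 orders
heap linearizations: 840

840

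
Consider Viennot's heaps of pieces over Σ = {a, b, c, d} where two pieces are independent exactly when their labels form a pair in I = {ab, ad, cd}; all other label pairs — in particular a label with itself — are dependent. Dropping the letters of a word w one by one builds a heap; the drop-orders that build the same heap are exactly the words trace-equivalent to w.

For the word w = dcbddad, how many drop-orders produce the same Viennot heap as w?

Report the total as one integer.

11

0(d) covers ∅
1(c) covers ∅
2(b) covers 0:d, 1:c
3(d) covers 2:b
4(d) covers 3:d
5(a) covers 1:c
6(d) covers 4:d
floor of heap: 0:d, 1:c
completions by unplaced set U, small U first (add the entries for U minus each lowest piece of U):
  |U|=1: {5}:1  {6}:1
  |U|=2: {4,6}:1  {5,6}:2
  |U|=3: {3,4,6}:1  {4,5,6}:3
  |U|=4: {2,3,4,6}:1  {3,4,5,6}:4
  |U|=5: {0,2,3,4,6}:1  {2,3,4,5,6}:5
  start at 0(d): 5
  start at 1(c): 6
sum over floor = 11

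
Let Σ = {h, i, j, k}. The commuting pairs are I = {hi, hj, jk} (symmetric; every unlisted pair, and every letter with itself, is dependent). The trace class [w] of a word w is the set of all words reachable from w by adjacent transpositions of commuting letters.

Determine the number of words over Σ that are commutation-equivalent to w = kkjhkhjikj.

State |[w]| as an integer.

87

drop 0:k onto floor
drop 1:k onto {0:k}
drop 2:j onto floor
drop 3:h onto {1:k}
drop 4:k onto {3:h}
drop 5:h onto {4:k}
drop 6:j onto {2:j}
drop 7:i onto {4:k, 6:j}
drop 8:k onto {5:h, 7:i}
drop 9:j onto {7:i}
ground layer = {0:k, 2:j}
drop-orders for the pieces not yet dropped (sum over which currently-grounded one goes next):
  1 to go: {8} 1  {9} 1
  2 to go: {5,8} 1  {8,9} 2
  3 to go: {5,8,9} 3  {7,8,9} 2
  4 to go: {5,7,8,9} 5  {6,7,8,9} 2
  5 to go: {2,6,7,8,9} 2  {4,5,7,8,9} 5  {5,6,7,8,9} 7
  6 to go: {2,5,6,7,8,9} 9  {3,4,5,7,8,9} 5  {4,5,6,7,8,9} 12
  7 to go: {1,3,4,5,7,8,9} 5  {2,4,5,6,7,8,9} 21  {3,4,5,6,7,8,9} 17
  8 to go: {0,1,3,4,5,7,8,9} 5  {1,3,4,5,6,7,8,9} 22  {2,3,4,5,6,7,8,9} 38
  if 0:k drops first: 60 orders
  if 2:j drops first: 27 orders
heap linearizations: 87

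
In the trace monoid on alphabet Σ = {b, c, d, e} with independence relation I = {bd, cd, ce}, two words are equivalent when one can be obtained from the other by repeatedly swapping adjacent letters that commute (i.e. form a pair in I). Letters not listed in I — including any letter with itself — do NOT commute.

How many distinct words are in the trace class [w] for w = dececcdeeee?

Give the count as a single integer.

#0=d has no predecessor
#1=e depends on [0:d]
#2=c has no predecessor
#3=e depends on [1:e]
#4=c depends on [2:c]
#5=c depends on [4:c]
#6=d depends on [3:e]
#7=e depends on [6:d]
#8=e depends on [7:e]
#9=e depends on [8:e]
#10=e depends on [9:e]
sources: [0:d, 2:c]
N(rest) = Σ N(rest − s) over sources s of rest; N(one piece) = 1:
  size 1 → [5]=1  [10]=1
  size 2 → [4,5]=1  [5,10]=2  [9,10]=1
  size 3 → [2,4,5]=1  [4,5,10]=3  [5,9,10]=3  [8,9,10]=1
  size 4 → [2,4,5,10]=4  [4,5,9,10]=6  [5,8,9,10]=4  [7,8,9,10]=1
  size 5 → [2,4,5,9,10]=10  [4,5,8,9,10]=10  [5,7,8,9,10]=5  [6,7,8,9,10]=1
  size 6 → [2,4,5,8,9,10]=20  [3,6,7,8,9,10]=1  [4,5,7,8,9,10]=15  [5,6,7,8,9,10]=6
  size 7 → [1,3,6,7,8,9,10]=1  [2,4,5,7,8,9,10]=35  [3,5,6,7,8,9,10]=7  [4,5,6,7,8,9,10]=21
  size 8 → [0,1,3,6,7,8,9,10]=1  [1,3,5,6,7,8,9,10]=8  [2,4,5,6,7,8,9,10]=56  [3,4,5,6,7,8,9,10]=28
  size 9 → [0,1,3,5,6,7,8,9,10]=9  [1,3,4,5,6,7,8,9,10]=36  [2,3,4,5,6,7,8,9,10]=84
  first=0(d) contributes 120
  first=2(c) contributes 45
|[w]| = 165

165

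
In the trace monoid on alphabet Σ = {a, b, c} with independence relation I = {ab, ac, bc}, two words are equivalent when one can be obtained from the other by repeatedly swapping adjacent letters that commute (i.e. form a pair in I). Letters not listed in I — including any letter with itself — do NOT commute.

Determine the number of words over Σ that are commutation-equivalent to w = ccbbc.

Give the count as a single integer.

#0=c has no predecessor
#1=c depends on [0:c]
#2=b has no predecessor
#3=b depends on [2:b]
#4=c depends on [1:c]
sources: [0:c, 2:b]
N(rest) = Σ N(rest − s) over sources s of rest; N(one piece) = 1:
  size 1 → [3]=1  [4]=1
  size 2 → [1,4]=1  [2,3]=1  [3,4]=2
  size 3 → [0,1,4]=1  [1,3,4]=3  [2,3,4]=3
  first=0(c) contributes 6
  first=2(b) contributes 4
|[w]| = 10

10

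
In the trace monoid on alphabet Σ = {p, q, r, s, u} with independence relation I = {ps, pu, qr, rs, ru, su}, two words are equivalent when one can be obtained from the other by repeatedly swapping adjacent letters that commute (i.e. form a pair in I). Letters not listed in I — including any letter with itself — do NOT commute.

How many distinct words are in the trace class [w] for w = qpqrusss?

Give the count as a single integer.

piece 0:q — minimal
piece 1:p rests on {0:q}
piece 2:q rests on {1:p}
piece 3:r rests on {1:p}
piece 4:u rests on {2:q}
piece 5:s rests on {2:q}
piece 6:s rests on {5:s}
piece 7:s rests on {6:s}
minimal pieces: {0:q}
ways to finish when only these pieces remain (= sum over removing one remaining piece with nothing left below it):
  1 left: {3}→1  {4}→1  {7}→1
  2 left: {3,4}→2  {3,7}→2  {4,7}→2  {6,7}→1
  3 left: {3,4,7}→6  {3,6,7}→3  {4,6,7}→3  {5,6,7}→1
  4 left: {3,4,6,7}→12  {3,5,6,7}→4  {4,5,6,7}→4
  5 left: {2,4,5,6,7}→4  {3,4,5,6,7}→20
  6 left: {2,3,4,5,6,7}→24
  placing 0:q first → 24 extensions

24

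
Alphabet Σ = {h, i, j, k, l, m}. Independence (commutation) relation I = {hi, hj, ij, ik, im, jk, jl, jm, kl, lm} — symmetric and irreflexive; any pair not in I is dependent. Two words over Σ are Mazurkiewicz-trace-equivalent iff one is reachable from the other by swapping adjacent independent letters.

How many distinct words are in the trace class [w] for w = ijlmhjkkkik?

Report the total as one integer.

drop 0:i onto floor
drop 1:j onto floor
drop 2:l onto {0:i}
drop 3:m onto floor
drop 4:h onto {2:l, 3:m}
drop 5:j onto {1:j}
drop 6:k onto {4:h}
drop 7:k onto {6:k}
drop 8:k onto {7:k}
drop 9:i onto {2:l}
drop 10:k onto {8:k}
ground layer = {0:i, 1:j, 3:m}
drop-orders for the pieces not yet dropped (sum over which currently-grounded one goes next):
  1 to go: {5} 1  {9} 1  {10} 1
  2 to go: {1,5} 1  {5,9} 2  {5,10} 2  {8,10} 1  {9,10} 2
  3 to go: {1,5,9} 3  {1,5,10} 3  {5,8,10} 3  {5,9,10} 6  {7,8,10} 1  {8,9,10} 3
  4 to go: {1,5,8,10} 6  {1,5,9,10} 12  {5,7,8,10} 4  {5,8,9,10} 12  {6,7,8,10} 1  {7,8,9,10} 4
  5 to go: {1,5,7,8,10} 10  {1,5,8,9,10} 30  {4,6,7,8,10} 1  {5,6,7,8,10} 5  {5,7,8,9,10} 20  {6,7,8,9,10} 5
  6 to go: {1,5,6,7,8,10} 15  {1,5,7,8,9,10} 60  {3,4,6,7,8,10} 1  {4,5,6,7,8,10} 6  {4,6,7,8,9,10} 6  {5,6,7,8,9,10} 30
  7 to go: {1,4,5,6,7,8,10} 21  {1,5,6,7,8,9,10} 105  {2,4,6,7,8,9,10} 6  {3,4,5,6,7,8,10} 7  {3,4,6,7,8,9,10} 7  {4,5,6,7,8,9,10} 42
  8 to go: {0,2,4,6,7,8,9,10} 6  {1,3,4,5,6,7,8,10} 28  {1,4,5,6,7,8,9,10} 168  {2,3,4,6,7,8,9,10} 13  {2,4,5,6,7,8,9,10} 48  {3,4,5,6,7,8,9,10} 56
  9 to go: {0,2,3,4,6,7,8,9,10} 19  {0,2,4,5,6,7,8,9,10} 54  {1,2,4,5,6,7,8,9,10} 216  {1,3,4,5,6,7,8,9,10} 252  {2,3,4,5,6,7,8,9,10} 117
  if 0:i drops first: 585 orders
  if 1:j drops first: 190 orders
  if 3:m drops first: 270 orders
heap linearizations: 1045

1045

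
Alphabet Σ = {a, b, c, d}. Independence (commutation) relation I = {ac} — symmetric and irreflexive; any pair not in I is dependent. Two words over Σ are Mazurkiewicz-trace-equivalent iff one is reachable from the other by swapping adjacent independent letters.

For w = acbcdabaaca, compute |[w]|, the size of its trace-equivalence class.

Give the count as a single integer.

8

drop 0:a onto floor
drop 1:c onto floor
drop 2:b onto {0:a, 1:c}
drop 3:c onto {2:b}
drop 4:d onto {3:c}
drop 5:a onto {4:d}
drop 6:b onto {5:a}
drop 7:a onto {6:b}
drop 8:a onto {7:a}
drop 9:c onto {6:b}
drop 10:a onto {8:a}
ground layer = {0:a, 1:c}
drop-orders for the pieces not yet dropped (sum over which currently-grounded one goes next):
  1 to go: {9} 1  {10} 1
  2 to go: {8,10} 1  {9,10} 2
  3 to go: {7,8,10} 1  {8,9,10} 3
  4 to go: {7,8,9,10} 4
  5 to go: {6,7,8,9,10} 4
  6 to go: {5,6,7,8,9,10} 4
  7 to go: {4,5,6,7,8,9,10} 4
  8 to go: {3,4,5,6,7,8,9,10} 4
  9 to go: {2,3,4,5,6,7,8,9,10} 4
  if 0:a drops first: 4 orders
  if 1:c drops first: 4 orders
heap linearizations: 8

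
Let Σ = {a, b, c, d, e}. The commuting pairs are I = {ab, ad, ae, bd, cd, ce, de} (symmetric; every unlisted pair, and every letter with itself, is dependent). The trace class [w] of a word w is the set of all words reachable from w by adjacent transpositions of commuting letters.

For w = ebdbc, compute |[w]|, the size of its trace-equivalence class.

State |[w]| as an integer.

5

0(e) covers ∅
1(b) covers 0:e
2(d) covers ∅
3(b) covers 1:b
4(c) covers 3:b
floor of heap: 0:e, 2:d
completions by unplaced set U, small U first (add the entries for U minus each lowest piece of U):
  |U|=1: {2}:1  {4}:1
  |U|=2: {2,4}:2  {3,4}:1
  |U|=3: {1,3,4}:1  {2,3,4}:3
  start at 0(e): 4
  start at 2(d): 1
sum over floor = 5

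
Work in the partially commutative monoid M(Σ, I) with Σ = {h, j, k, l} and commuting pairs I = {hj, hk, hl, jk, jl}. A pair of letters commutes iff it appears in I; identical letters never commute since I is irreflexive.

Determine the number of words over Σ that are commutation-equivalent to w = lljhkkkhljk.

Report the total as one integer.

1980

#0=l has no predecessor
#1=l depends on [0:l]
#2=j has no predecessor
#3=h has no predecessor
#4=k depends on [1:l]
#5=k depends on [4:k]
#6=k depends on [5:k]
#7=h depends on [3:h]
#8=l depends on [6:k]
#9=j depends on [2:j]
#10=k depends on [8:l]
sources: [0:l, 2:j, 3:h]
N(rest) = Σ N(rest − s) over sources s of rest; N(one piece) = 1:
  size 1 → [7]=1  [9]=1  [10]=1
  size 2 → [2,9]=1  [3,7]=1  [7,9]=2  [7,10]=2  [8,10]=1  [9,10]=2
  size 3 → [2,7,9]=3  [2,9,10]=3  [3,7,9]=3  [3,7,10]=3  [6,8,10]=1  [7,8,10]=3  [7,9,10]=6  [8,9,10]=3
  size 4 → [2,3,7,9]=6  [2,7,9,10]=12  [2,8,9,10]=6  [3,7,8,10]=6  [3,7,9,10]=12  [5,6,8,10]=1  [6,7,8,10]=4  [6,8,9,10]=4  [7,8,9,10]=12
  size 5 → [2,3,7,9,10]=30  [2,6,8,9,10]=10  [2,7,8,9,10]=30  [3,6,7,8,10]=10  [3,7,8,9,10]=30  [4,5,6,8,10]=1  [5,6,7,8,10]=5  [5,6,8,9,10]=5  [6,7,8,9,10]=20
  size 6 → [1,4,5,6,8,10]=1  [2,3,7,8,9,10]=90  [2,5,6,8,9,10]=15  [2,6,7,8,9,10]=60  [3,5,6,7,8,10]=15  [3,6,7,8,9,10]=60  [4,5,6,7,8,10]=6  [4,5,6,8,9,10]=6  [5,6,7,8,9,10]=30
  size 7 → [0,1,4,5,6,8,10]=1  [1,4,5,6,7,8,10]=7  [1,4,5,6,8,9,10]=7  [2,3,6,7,8,9,10]=210  [2,4,5,6,8,9,10]=21  [2,5,6,7,8,9,10]=105  [3,4,5,6,7,8,10]=21  [3,5,6,7,8,9,10]=105  [4,5,6,7,8,9,10]=42
  size 8 → [0,1,4,5,6,7,8,10]=8  [0,1,4,5,6,8,9,10]=8  [1,2,4,5,6,8,9,10]=28  [1,3,4,5,6,7,8,10]=28  [1,4,5,6,7,8,9,10]=56  [2,3,5,6,7,8,9,10]=420  [2,4,5,6,7,8,9,10]=168  [3,4,5,6,7,8,9,10]=168
  size 9 → [0,1,2,4,5,6,8,9,10]=36  [0,1,3,4,5,6,7,8,10]=36  [0,1,4,5,6,7,8,9,10]=72  [1,2,4,5,6,7,8,9,10]=252  [1,3,4,5,6,7,8,9,10]=252  [2,3,4,5,6,7,8,9,10]=756
  first=0(l) contributes 1260
  first=2(j) contributes 360
  first=3(h) contributes 360
|[w]| = 1980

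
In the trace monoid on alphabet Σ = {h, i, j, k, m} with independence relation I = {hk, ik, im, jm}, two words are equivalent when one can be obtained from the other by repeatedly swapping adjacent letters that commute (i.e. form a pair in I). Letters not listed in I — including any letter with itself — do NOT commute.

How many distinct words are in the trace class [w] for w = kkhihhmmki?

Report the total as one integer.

#0=k has no predecessor
#1=k depends on [0:k]
#2=h has no predecessor
#3=i depends on [2:h]
#4=h depends on [3:i]
#5=h depends on [4:h]
#6=m depends on [1:k, 5:h]
#7=m depends on [6:m]
#8=k depends on [7:m]
#9=i depends on [5:h]
sources: [0:k, 2:h]
N(rest) = Σ N(rest − s) over sources s of rest; N(one piece) = 1:
  size 1 → [8]=1  [9]=1
  size 2 → [7,8]=1  [8,9]=2
  size 3 → [6,7,8]=1  [7,8,9]=3
  size 4 → [1,6,7,8]=1  [6,7,8,9]=4
  size 5 → [0,1,6,7,8]=1  [1,6,7,8,9]=5  [5,6,7,8,9]=4
  size 6 → [0,1,6,7,8,9]=6  [1,5,6,7,8,9]=9  [4,5,6,7,8,9]=4
  size 7 → [0,1,5,6,7,8,9]=15  [1,4,5,6,7,8,9]=13  [3,4,5,6,7,8,9]=4
  size 8 → [0,1,4,5,6,7,8,9]=28  [1,3,4,5,6,7,8,9]=17  [2,3,4,5,6,7,8,9]=4
  first=0(k) contributes 21
  first=2(h) contributes 45
|[w]| = 66

66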